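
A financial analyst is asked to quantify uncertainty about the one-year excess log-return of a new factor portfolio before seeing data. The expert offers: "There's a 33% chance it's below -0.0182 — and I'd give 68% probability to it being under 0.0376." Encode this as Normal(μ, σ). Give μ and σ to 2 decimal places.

The p-quantile of Normal(μ,σ) is μ + z_p·σ, with z_{0.33} = -0.4399 and z_{0.68} = 0.4677.
Eliminate σ: μ = (z₂·x₁ − z₁·x₂)/(z₂ − z₁) = (0.4677·-0.0182 − (-0.4399)·0.0376)/0.9076 = 0.01.
Then σ = (x₂ − x₁)/(z₂ − z₁) = (0.0376 − -0.0182)/0.9076 = 0.06.

μ = 0.01, σ = 0.06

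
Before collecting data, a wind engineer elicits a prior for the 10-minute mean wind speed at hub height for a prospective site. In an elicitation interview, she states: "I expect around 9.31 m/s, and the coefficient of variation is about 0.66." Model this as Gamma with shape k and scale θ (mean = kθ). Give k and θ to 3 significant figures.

For Gamma(k, scale θ): mean = kθ, variance = kθ², so CV = 1/√k.
CV = 0.66, hence k = 1/CV² = 2.3.
Then θ = mean/k = 9.31/2.3 = 4.06.

k ≈ 2.3, θ ≈ 4.06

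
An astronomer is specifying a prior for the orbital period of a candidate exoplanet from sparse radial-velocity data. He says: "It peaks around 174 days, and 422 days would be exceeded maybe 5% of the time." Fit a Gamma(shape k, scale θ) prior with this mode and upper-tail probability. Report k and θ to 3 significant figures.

k ≈ 4.47, θ ≈ 50.1

Gamma(k,θ) with k>1 has mode (k−1)θ, so θ = 174/(k−1).
Need P(X < 422) = 0.95 with θ tied to k this way. Start at k = 2, θ = 174: P(X<422) ≈ 0.697.
Too low — raise k to concentrate. Iterating converges to k ≈ 4.47.
Then θ = 174/(4.47−1) ≈ 50.1.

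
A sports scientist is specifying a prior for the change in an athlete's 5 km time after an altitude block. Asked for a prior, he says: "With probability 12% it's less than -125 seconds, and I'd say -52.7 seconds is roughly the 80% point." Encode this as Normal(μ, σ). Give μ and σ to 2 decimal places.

The p-quantile of Normal(μ,σ) is μ + z_p·σ, with z_{0.12} = -1.175 and z_{0.8} = 0.8416.
Eliminate σ: μ = (z₂·x₁ − z₁·x₂)/(z₂ − z₁) = (0.8416·-125 − (-1.175)·-52.7)/2.017 = -82.87.
Then σ = (x₂ − x₁)/(z₂ − z₁) = (-52.7 − -125)/2.017 = 35.85.

μ = -82.87, σ = 35.85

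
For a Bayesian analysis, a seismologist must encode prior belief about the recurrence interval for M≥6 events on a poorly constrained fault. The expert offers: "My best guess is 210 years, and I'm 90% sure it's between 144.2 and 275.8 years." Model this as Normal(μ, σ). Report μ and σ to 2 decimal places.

μ = 210.00, σ = 40.00

A symmetric 90% interval runs μ ± z·σ with z = 1.645.
Half-width = 65.8, so σ = 65.8/1.645 = 40.00.
μ is the stated best guess, 210.00.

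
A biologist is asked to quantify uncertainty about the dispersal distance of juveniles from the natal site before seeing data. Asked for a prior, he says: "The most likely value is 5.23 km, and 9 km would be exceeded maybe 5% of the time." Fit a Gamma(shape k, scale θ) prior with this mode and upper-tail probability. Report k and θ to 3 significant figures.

k ≈ 10.5, θ ≈ 0.552

Gamma(k,θ) with k>1 has mode (k−1)θ, so θ = 5.23/(k−1).
Need P(X < 9) = 0.95 with θ tied to k this way. Start at k = 2, θ = 5.23: P(X<9) ≈ 0.513.
Too low — raise k to concentrate. Iterating converges to k ≈ 10.5.
Then θ = 5.23/(10.5−1) ≈ 0.552.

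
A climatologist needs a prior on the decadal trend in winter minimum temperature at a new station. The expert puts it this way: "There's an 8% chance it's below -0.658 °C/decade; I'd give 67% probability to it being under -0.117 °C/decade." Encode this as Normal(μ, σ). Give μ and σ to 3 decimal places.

μ = -0.246, σ = 0.293

For Normal(μ,σ), the p-quantile is μ + z_p·σ. Here z_{0.08} = -1.405, z_{0.67} = 0.4399.
So -0.658 = μ − 1.405σ and -0.117 = μ + 0.4399σ.
Subtracting: σ = (-0.117 − -0.658)/(0.4399 − (-1.405)) = 0.293.
Then μ = -0.658 − (-1.405)·0.293 = -0.246.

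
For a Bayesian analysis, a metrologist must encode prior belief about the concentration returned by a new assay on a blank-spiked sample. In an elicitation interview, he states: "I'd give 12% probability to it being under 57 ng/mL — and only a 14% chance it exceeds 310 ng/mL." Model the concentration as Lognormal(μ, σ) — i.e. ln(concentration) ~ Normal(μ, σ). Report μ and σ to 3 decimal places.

If T ~ Lognormal(μ,σ) then ln T ~ Normal(μ,σ), so the p-quantile of ln T is μ + z_p·σ.
ln(57) = 4.043 and ln(310) = 5.737; z_{0.12} = -1.175, z_{0.86} = 1.08.
σ = (5.737 − 4.043)/(1.08 − (-1.175)) = 0.751.
μ = 4.043 − (-1.175)·0.751 = 4.925.

μ ≈ 4.925, σ ≈ 0.751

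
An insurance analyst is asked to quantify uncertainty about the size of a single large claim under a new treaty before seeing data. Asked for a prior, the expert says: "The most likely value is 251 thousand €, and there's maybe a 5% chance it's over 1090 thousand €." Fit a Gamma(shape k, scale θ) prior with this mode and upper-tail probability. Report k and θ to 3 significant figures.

Gamma(k,θ) with k>1 has mode (k−1)θ, so θ = 251/(k−1).
Need P(X < 1090) = 0.95 with θ tied to k this way. Start at k = 2, θ = 251: P(X<1090) ≈ 0.931.
Too low — raise k to concentrate. Iterating converges to k ≈ 2.15.
Then θ = 251/(2.15−1) ≈ 219.

k ≈ 2.15, θ ≈ 219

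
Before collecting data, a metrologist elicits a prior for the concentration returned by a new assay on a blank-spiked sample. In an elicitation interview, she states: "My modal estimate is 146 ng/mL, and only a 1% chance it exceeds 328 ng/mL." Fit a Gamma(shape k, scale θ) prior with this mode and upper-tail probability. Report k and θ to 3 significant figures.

k ≈ 8.33, θ ≈ 19.9

Gamma(k,θ) with k>1 has mode (k−1)θ, so θ = 146/(k−1).
Need P(X < 328) = 0.99 with θ tied to k this way. Start at k = 2, θ = 146: P(X<328) ≈ 0.657.
Too low — raise k to concentrate. Iterating converges to k ≈ 8.33.
Then θ = 146/(8.33−1) ≈ 19.9.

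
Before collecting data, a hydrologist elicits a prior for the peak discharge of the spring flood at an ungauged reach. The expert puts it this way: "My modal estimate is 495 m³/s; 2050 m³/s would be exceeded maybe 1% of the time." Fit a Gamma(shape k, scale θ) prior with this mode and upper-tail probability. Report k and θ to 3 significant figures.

Gamma(k,θ) with k>1 has mode (k−1)θ, so θ = 495/(k−1).
Need P(X < 2050) = 0.99 with θ tied to k this way. Start at k = 2, θ = 495: P(X<2050) ≈ 0.918.
Too low — raise k to concentrate. Iterating converges to k ≈ 3.05.
Then θ = 495/(3.05−1) ≈ 241.

k ≈ 3.05, θ ≈ 241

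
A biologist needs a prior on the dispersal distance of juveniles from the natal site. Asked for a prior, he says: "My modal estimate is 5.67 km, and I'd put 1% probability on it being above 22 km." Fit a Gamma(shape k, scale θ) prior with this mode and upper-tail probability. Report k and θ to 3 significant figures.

k ≈ 3.29, θ ≈ 2.47

Gamma(k,θ) with k>1 has mode (k−1)θ, so θ = 5.67/(k−1).
Need P(X < 22) = 0.99 with θ tied to k this way. Start at k = 2, θ = 5.67: P(X<22) ≈ 0.899.
Too low — raise k to concentrate. Iterating converges to k ≈ 3.29.
Then θ = 5.67/(3.29−1) ≈ 2.47.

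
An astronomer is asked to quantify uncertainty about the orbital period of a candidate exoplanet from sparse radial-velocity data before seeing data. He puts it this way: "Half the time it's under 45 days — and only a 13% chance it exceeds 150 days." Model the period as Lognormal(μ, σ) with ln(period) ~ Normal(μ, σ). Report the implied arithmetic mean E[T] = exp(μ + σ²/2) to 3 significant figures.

E[T] ≈ 79.7 days

If T ~ Lognormal(μ,σ) then ln T ~ Normal(μ,σ), so the p-quantile of ln T is μ + z_p·σ.
ln(45) = 3.807 and ln(150) = 5.011; z_{0.5} = 0, z_{0.87} = 1.126.
σ = (5.011 − 3.807)/(1.126 − (0)) = 1.069.
μ = 3.807 − (0)·1.069 = 3.807.
E[T] = exp(μ + σ²/2) = exp(3.807 + 0.5712) = 79.7 days.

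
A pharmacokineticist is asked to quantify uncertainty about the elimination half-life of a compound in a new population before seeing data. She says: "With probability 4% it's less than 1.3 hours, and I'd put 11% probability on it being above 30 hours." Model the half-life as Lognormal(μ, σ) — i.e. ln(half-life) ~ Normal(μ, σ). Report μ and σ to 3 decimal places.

μ ≈ 2.108, σ ≈ 1.054

If T ~ Lognormal(μ,σ) then ln T ~ Normal(μ,σ), so the p-quantile of ln T is μ + z_p·σ.
ln(1.3) = 0.2624 and ln(30) = 3.401; z_{0.04} = -1.751, z_{0.89} = 1.227.
σ = (3.401 − 0.2624)/(1.227 − (-1.751)) = 1.054.
μ = 0.2624 − (-1.751)·1.054 = 2.108.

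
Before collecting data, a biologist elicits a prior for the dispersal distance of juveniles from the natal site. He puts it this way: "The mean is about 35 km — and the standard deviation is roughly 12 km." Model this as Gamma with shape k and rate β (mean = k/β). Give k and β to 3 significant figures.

k ≈ 8.51, β ≈ 0.243

For Gamma(k, rate β): mean = k/β, variance = k/β², so CV = 1/√k.
CV = SD/mean = 12/35 = 0.3429, hence k = 1/CV² = 8.51.
Then β = k/mean = 8.51/35 = 0.243.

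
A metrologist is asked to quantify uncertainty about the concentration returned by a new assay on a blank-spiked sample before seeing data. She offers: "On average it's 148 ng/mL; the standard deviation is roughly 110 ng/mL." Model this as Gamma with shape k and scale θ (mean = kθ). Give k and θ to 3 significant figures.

k ≈ 1.81, θ ≈ 81.8

For Gamma(k, scale θ): mean = kθ, variance = kθ², so CV = 1/√k.
CV = SD/mean = 110/148 = 0.7432, hence k = 1/CV² = 1.81.
Then θ = mean/k = 148/1.81 = 81.8.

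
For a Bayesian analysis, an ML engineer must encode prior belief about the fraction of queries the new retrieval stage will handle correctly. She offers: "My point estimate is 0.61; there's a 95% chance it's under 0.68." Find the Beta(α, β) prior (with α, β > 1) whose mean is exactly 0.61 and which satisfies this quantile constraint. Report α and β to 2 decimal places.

With mean 0.61 fixed, write α = 0.61s, β = 0.39s where s = α+β.
Need P(θ < 0.68) = 0.95 under Beta(0.61s, 0.39s). Normal approximation: (q−m)/√(m(1−m)/s) ≈ z_{0.95} = 1.64, so s ≈ 0.61·0.39·(1.64)²/(0.68−0.61)² = 131.4.
At s = 131.4: P(θ<0.68) ≈ 0.953. Adjusting to match 0.95 gives s ≈ 126.81.
So α = 0.61·126.81 ≈ 77.35, β = 0.39·126.81 ≈ 49.46.

α ≈ 77.35, β ≈ 49.46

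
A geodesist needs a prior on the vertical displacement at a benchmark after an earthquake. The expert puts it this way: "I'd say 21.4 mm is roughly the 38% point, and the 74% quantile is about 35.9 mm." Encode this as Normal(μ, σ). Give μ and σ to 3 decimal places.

The p-quantile of Normal(μ,σ) is μ + z_p·σ, with z_{0.38} = -0.3055 and z_{0.74} = 0.6433.
Eliminate σ: μ = (z₂·x₁ − z₁·x₂)/(z₂ − z₁) = (0.6433·21.4 − (-0.3055)·35.9)/0.9488 = 26.068.
Then σ = (x₂ − x₁)/(z₂ − z₁) = (35.9 − 21.4)/0.9488 = 15.282.

μ = 26.068, σ = 15.282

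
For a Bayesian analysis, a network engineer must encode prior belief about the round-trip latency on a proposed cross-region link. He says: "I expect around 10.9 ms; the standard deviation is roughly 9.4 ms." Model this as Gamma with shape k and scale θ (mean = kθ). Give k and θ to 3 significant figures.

For Gamma(k, scale θ): mean = kθ, variance = kθ², so CV = 1/√k.
CV = SD/mean = 9.4/10.9 = 0.8624, hence k = 1/CV² = 1.34.
Then θ = mean/k = 10.9/1.34 = 8.11.

k ≈ 1.34, θ ≈ 8.11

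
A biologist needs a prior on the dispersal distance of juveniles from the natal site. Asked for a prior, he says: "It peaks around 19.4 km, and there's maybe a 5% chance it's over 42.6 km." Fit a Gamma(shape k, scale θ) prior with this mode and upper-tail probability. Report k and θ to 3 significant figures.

Gamma(k,θ) with k>1 has mode (k−1)θ, so θ = 19.4/(k−1).
Need P(X < 42.6) = 0.95 with θ tied to k this way. Start at k = 2, θ = 19.4: P(X<42.6) ≈ 0.644.
Too low — raise k to concentrate. Iterating converges to k ≈ 5.45.
Then θ = 19.4/(5.45−1) ≈ 4.36.

k ≈ 5.45, θ ≈ 4.36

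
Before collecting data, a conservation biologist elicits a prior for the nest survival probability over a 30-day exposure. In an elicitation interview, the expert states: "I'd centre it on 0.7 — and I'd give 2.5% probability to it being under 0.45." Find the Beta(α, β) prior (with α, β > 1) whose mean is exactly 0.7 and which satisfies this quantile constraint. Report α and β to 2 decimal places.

With mean 0.7 fixed, write α = 0.7s, β = 0.3s where s = α+β.
Need P(θ < 0.45) = 0.025 under Beta(0.7s, 0.3s). Normal approximation: (q−m)/√(m(1−m)/s) ≈ z_{0.025} = -1.96, so s ≈ 0.7·0.3·(-1.96)²/(0.45−0.7)² = 12.9.
At s = 12.9: P(θ<0.45) ≈ 0.032. Adjusting to match 0.025 gives s ≈ 14.44.
So α = 0.7·14.44 ≈ 10.11, β = 0.3·14.44 ≈ 4.33.

α ≈ 10.11, β ≈ 4.33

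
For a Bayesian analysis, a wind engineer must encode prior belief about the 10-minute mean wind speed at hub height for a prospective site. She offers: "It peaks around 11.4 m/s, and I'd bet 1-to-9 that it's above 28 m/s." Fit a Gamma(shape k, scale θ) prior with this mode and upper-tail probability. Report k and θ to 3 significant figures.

k ≈ 3.38, θ ≈ 4.79

Gamma(k,θ) with k>1 has mode (k−1)θ, so θ = 11.4/(k−1).
Need P(X < 28) = 0.9 with θ tied to k this way. Start at k = 2, θ = 11.4: P(X<28) ≈ 0.704.
Too low — raise k to concentrate. Iterating converges to k ≈ 3.38.
Then θ = 11.4/(3.38−1) ≈ 4.79.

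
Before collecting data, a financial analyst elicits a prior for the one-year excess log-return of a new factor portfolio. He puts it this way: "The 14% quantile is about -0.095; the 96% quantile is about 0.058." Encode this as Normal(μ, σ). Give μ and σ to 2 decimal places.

For Normal(μ,σ), the p-quantile is μ + z_p·σ. Here z_{0.14} = -1.08, z_{0.96} = 1.751.
So -0.095 = μ − 1.08σ and 0.058 = μ + 1.751σ.
Subtracting: σ = (0.058 − -0.095)/(1.751 − (-1.08)) = 0.05.
Then μ = -0.095 − (-1.08)·0.05 = -0.04.

μ = -0.04, σ = 0.05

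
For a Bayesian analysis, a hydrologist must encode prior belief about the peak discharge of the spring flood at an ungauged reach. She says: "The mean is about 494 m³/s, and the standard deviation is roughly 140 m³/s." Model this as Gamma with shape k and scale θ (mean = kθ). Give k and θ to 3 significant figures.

For Gamma(k, scale θ): mean = kθ, variance = kθ², so CV = 1/√k.
CV = SD/mean = 140/494 = 0.2834, hence k = 1/CV² = 12.5.
Then θ = mean/k = 494/12.5 = 39.7.

k ≈ 12.5, θ ≈ 39.7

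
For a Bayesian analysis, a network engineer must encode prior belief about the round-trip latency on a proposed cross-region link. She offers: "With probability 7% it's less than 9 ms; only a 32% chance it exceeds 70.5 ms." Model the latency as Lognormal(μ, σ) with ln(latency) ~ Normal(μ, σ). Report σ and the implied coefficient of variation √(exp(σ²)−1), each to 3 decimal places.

If T ~ Lognormal(μ,σ) then ln T ~ Normal(μ,σ), so the p-quantile of ln T is μ + z_p·σ.
ln(9) = 2.197 and ln(70.5) = 4.256; z_{0.07} = -1.476, z_{0.68} = 0.4677.
σ = (4.256 − 2.197)/(0.4677 − (-1.476)) = 1.059.
μ = 2.197 − (-1.476)·1.059 = 3.760.
CV = √(exp(σ²)−1) = √(exp(1.1217)−1) = 1.439.

σ ≈ 1.059, CV ≈ 1.439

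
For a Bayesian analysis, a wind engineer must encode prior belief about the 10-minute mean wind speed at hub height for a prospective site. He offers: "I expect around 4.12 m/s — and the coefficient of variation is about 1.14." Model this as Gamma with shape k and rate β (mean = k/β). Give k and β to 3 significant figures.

k ≈ 0.769, β ≈ 0.187

For Gamma(k, rate β): mean = k/β, variance = k/β², so CV = 1/√k.
CV = 1.14, hence k = 1/CV² = 0.769.
Then β = k/mean = 0.769/4.12 = 0.187.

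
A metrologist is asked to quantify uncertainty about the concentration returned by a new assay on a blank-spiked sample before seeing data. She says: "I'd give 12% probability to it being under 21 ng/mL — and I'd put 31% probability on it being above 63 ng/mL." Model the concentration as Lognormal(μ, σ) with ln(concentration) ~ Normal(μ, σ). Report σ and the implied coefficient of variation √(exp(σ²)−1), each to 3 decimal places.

σ ≈ 0.658, CV ≈ 0.735

If T ~ Lognormal(μ,σ) then ln T ~ Normal(μ,σ), so the p-quantile of ln T is μ + z_p·σ.
ln(21) = 3.045 and ln(63) = 4.143; z_{0.12} = -1.175, z_{0.69} = 0.4959.
σ = (4.143 − 3.045)/(0.4959 − (-1.175)) = 0.658.
μ = 3.045 − (-1.175)·0.658 = 3.817.
CV = √(exp(σ²)−1) = √(exp(0.4323)−1) = 0.735.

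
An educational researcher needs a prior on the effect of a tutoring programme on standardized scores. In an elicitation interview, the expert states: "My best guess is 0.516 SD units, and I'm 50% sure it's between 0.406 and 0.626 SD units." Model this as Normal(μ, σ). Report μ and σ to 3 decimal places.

A symmetric 50% interval runs μ ± z·σ with z = 0.6745.
Half-width = 0.11, so σ = 0.11/0.6745 = 0.163.
μ is the stated best guess, 0.516.

μ = 0.516, σ = 0.163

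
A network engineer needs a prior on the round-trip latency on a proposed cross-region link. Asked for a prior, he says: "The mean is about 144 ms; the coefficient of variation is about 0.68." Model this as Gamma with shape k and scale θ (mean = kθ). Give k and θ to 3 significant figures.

For Gamma(k, scale θ): mean = kθ, variance = kθ², so CV = 1/√k.
CV = 0.68, hence k = 1/CV² = 2.16.
Then θ = mean/k = 144/2.16 = 66.6.

k ≈ 2.16, θ ≈ 66.6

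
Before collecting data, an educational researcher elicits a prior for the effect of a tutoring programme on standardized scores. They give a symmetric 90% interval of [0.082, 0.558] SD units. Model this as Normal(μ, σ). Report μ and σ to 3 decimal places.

A symmetric 90% interval runs μ ± z·σ with z = 1.645.
Half-width = 0.238, so σ = 0.238/1.645 = 0.145.
μ is the interval midpoint, 0.320.

μ = 0.320, σ = 0.145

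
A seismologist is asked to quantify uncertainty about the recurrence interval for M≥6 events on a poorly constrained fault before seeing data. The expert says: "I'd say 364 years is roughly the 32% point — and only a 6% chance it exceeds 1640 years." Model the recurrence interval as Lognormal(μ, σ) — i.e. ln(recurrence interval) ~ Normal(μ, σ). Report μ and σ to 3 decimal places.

If T ~ Lognormal(μ,σ) then ln T ~ Normal(μ,σ), so the p-quantile of ln T is μ + z_p·σ.
ln(364) = 5.897 and ln(1640) = 7.402; z_{0.32} = -0.4677, z_{0.94} = 1.555.
σ = (7.402 − 5.897)/(1.555 − (-0.4677)) = 0.744.
μ = 5.897 − (-0.4677)·0.744 = 6.245.

μ ≈ 6.245, σ ≈ 0.744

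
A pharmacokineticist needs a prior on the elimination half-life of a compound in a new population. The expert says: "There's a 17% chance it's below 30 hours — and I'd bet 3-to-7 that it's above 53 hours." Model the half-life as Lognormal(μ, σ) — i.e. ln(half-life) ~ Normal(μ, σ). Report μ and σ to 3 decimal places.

If T ~ Lognormal(μ,σ) then ln T ~ Normal(μ,σ), so the p-quantile of ln T is μ + z_p·σ.
ln(30) = 3.401 and ln(53) = 3.97; z_{0.17} = -0.9542, z_{0.7} = 0.5244.
σ = (3.97 − 3.401)/(0.5244 − (-0.9542)) = 0.385.
μ = 3.401 − (-0.9542)·0.385 = 3.768.

μ ≈ 3.768, σ ≈ 0.385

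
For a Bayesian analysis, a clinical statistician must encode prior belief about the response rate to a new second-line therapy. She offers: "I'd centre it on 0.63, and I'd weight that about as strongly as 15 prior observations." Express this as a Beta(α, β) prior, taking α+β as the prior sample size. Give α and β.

Under the effective-sample-size interpretation, Beta(α, β) has prior mean α/(α+β) and prior sample size α+β.
So α+β = 15 and α/(α+β) = 0.63, giving α = 0.63·15 = 9.45 and β = 15 − 9.45 = 5.55.

α = 9.45, β = 5.55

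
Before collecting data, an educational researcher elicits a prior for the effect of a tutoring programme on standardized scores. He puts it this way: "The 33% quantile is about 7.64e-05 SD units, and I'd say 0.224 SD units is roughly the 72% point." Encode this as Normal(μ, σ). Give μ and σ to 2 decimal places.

μ = 0.10, σ = 0.22

For Normal(μ,σ), the p-quantile is μ + z_p·σ. Here z_{0.33} = -0.4399, z_{0.72} = 0.5828.
So 7.64e-05 = μ − 0.4399σ and 0.224 = μ + 0.5828σ.
Subtracting: σ = (0.224 − 7.64e-05)/(0.5828 − (-0.4399)) = 0.22.
Then μ = 7.64e-05 − (-0.4399)·0.22 = 0.10.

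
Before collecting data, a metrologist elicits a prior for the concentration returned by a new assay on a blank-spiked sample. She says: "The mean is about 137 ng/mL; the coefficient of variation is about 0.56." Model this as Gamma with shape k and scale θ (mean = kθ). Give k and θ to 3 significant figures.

For Gamma(k, scale θ): mean = kθ, variance = kθ², so CV = 1/√k.
CV = 0.56, hence k = 1/CV² = 3.19.
Then θ = mean/k = 137/3.19 = 43.

k ≈ 3.19, θ ≈ 43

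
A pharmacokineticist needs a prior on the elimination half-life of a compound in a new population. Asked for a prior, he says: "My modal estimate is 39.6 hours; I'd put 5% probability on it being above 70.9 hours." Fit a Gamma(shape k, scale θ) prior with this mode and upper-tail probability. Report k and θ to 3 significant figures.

Gamma(k,θ) with k>1 has mode (k−1)θ, so θ = 39.6/(k−1).
Need P(X < 70.9) = 0.95 with θ tied to k this way. Start at k = 2, θ = 39.6: P(X<70.9) ≈ 0.534.
Too low — raise k to concentrate. Iterating converges to k ≈ 9.22.
Then θ = 39.6/(9.22−1) ≈ 4.82.

k ≈ 9.22, θ ≈ 4.82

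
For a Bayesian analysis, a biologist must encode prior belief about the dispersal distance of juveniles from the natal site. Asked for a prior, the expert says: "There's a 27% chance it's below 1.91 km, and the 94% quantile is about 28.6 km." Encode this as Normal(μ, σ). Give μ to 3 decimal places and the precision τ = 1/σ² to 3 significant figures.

μ = 9.456, τ = 0.0066

The p-quantile of Normal(μ,σ) is μ + z_p·σ, with z_{0.27} = -0.6128 and z_{0.94} = 1.555.
Eliminate σ: μ = (z₂·x₁ − z₁·x₂)/(z₂ − z₁) = (1.555·1.91 − (-0.6128)·28.6)/2.168 = 9.456.
Then σ = (x₂ − x₁)/(z₂ − z₁) = (28.6 − 1.91)/2.168 = 12.313.
Precision τ = 1/σ² = 1/12.31² = 0.0066.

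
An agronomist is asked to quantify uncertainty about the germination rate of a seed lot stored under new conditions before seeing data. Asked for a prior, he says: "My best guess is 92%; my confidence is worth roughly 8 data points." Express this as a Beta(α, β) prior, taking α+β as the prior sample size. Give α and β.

Under the effective-sample-size interpretation, Beta(α, β) has prior mean α/(α+β) and prior sample size α+β.
So α+β = 8 and α/(α+β) = 0.92, giving α = 0.92·8 = 7.36 and β = 8 − 7.36 = 0.64.

α = 7.36, β = 0.64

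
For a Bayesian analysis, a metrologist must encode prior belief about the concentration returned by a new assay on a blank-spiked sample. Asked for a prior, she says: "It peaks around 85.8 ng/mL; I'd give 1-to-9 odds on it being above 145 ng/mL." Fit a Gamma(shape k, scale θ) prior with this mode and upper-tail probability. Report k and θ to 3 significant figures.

Gamma(k,θ) with k>1 has mode (k−1)θ, so θ = 85.8/(k−1).
Need P(X < 145) = 0.9 with θ tied to k this way. Start at k = 2, θ = 85.8: P(X<145) ≈ 0.504.
Too low — raise k to concentrate. Iterating converges to k ≈ 7.87.
Then θ = 85.8/(7.87−1) ≈ 12.5.

k ≈ 7.87, θ ≈ 12.5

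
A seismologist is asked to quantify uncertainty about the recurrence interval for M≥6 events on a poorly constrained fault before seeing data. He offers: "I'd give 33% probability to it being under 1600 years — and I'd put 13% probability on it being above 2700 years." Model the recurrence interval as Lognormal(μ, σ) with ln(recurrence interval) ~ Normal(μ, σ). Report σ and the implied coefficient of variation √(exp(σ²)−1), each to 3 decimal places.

σ ≈ 0.334, CV ≈ 0.344

If T ~ Lognormal(μ,σ) then ln T ~ Normal(μ,σ), so the p-quantile of ln T is μ + z_p·σ.
ln(1600) = 7.378 and ln(2700) = 7.901; z_{0.33} = -0.4399, z_{0.87} = 1.126.
σ = (7.901 − 7.378)/(1.126 − (-0.4399)) = 0.334.
μ = 7.378 − (-0.4399)·0.334 = 7.525.
CV = √(exp(σ²)−1) = √(exp(0.1116)−1) = 0.344.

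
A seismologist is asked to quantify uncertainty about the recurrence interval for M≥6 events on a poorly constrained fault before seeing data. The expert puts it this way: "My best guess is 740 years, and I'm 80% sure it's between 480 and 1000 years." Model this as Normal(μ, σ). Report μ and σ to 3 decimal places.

A symmetric 80% interval runs μ ± z·σ with z = 1.282.
Half-width = 260, so σ = 260/1.282 = 202.879.
μ is the stated best guess, 740.000.

μ = 740.000, σ = 202.879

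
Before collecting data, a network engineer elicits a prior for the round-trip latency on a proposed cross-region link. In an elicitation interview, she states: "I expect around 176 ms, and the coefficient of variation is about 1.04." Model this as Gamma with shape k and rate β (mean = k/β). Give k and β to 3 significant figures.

k ≈ 0.925, β ≈ 0.00525

For Gamma(k, rate β): mean = k/β, variance = k/β², so CV = 1/√k.
CV = 1.04, hence k = 1/CV² = 0.925.
Then β = k/mean = 0.925/176 = 0.00525.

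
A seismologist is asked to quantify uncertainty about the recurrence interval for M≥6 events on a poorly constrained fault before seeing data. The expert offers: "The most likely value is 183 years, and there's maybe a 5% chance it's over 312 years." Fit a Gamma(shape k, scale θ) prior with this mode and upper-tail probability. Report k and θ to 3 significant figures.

k ≈ 10.8, θ ≈ 18.7

Gamma(k,θ) with k>1 has mode (k−1)θ, so θ = 183/(k−1).
Need P(X < 312) = 0.95 with θ tied to k this way. Start at k = 2, θ = 183: P(X<312) ≈ 0.508.
Too low — raise k to concentrate. Iterating converges to k ≈ 10.8.
Then θ = 183/(10.8−1) ≈ 18.7.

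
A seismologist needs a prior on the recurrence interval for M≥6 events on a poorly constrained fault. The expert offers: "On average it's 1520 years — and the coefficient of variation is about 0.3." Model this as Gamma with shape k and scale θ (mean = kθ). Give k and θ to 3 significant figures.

k ≈ 11.1, θ ≈ 137

For Gamma(k, scale θ): mean = kθ, variance = kθ², so CV = 1/√k.
CV = 0.3, hence k = 1/CV² = 11.1.
Then θ = mean/k = 1520/11.1 = 137.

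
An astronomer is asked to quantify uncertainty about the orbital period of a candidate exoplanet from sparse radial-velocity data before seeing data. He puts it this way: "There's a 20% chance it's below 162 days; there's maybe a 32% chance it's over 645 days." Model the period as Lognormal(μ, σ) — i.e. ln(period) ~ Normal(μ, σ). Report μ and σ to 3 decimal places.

If T ~ Lognormal(μ,σ) then ln T ~ Normal(μ,σ), so the p-quantile of ln T is μ + z_p·σ.
ln(162) = 5.088 and ln(645) = 6.469; z_{0.2} = -0.8416, z_{0.68} = 0.4677.
σ = (6.469 − 5.088)/(0.4677 − (-0.8416)) = 1.055.
μ = 5.088 − (-0.8416)·1.055 = 5.976.

μ ≈ 5.976, σ ≈ 1.055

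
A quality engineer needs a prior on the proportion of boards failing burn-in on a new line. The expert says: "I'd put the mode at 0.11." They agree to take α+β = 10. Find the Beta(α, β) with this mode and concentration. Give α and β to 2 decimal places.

α = 1.88, β = 8.12

For α,β > 1 the Beta mode is (α−1)/(α+β−2). With α+β = 10, the mode is (α−1)/8.
Set (α−1)/8 = 0.11 → α = 1 + 0.11·8 = 1.88.
β = 10 − α = 8.12.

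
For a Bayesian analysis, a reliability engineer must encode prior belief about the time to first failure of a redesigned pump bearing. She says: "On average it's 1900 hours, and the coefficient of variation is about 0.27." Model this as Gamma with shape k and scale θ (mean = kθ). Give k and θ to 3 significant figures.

k ≈ 13.7, θ ≈ 139

For Gamma(k, scale θ): mean = kθ, variance = kθ², so CV = 1/√k.
CV = 0.27, hence k = 1/CV² = 13.7.
Then θ = mean/k = 1900/13.7 = 139.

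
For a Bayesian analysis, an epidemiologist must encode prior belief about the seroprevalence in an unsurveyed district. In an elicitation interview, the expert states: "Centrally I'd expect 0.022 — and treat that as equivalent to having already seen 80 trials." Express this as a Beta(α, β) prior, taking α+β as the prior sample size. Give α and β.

Under the effective-sample-size interpretation, Beta(α, β) has prior mean α/(α+β) and prior sample size α+β.
So α+β = 80 and α/(α+β) = 0.022, giving α = 0.022·80 = 1.76 and β = 80 − 1.76 = 78.24.

α = 1.76, β = 78.24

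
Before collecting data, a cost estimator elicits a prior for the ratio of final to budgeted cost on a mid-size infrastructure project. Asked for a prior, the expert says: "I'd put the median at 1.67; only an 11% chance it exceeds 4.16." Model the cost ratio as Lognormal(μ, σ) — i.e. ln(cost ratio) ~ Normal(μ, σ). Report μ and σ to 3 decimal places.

μ ≈ 0.513, σ ≈ 0.744

If T ~ Lognormal(μ,σ) then ln T ~ Normal(μ,σ), so the p-quantile of ln T is μ + z_p·σ.
ln(1.67) = 0.5128 and ln(4.16) = 1.426; z_{0.5} = 0, z_{0.89} = 1.227.
σ = (1.426 − 0.5128)/(1.227 − (0)) = 0.744.
μ = 0.5128 − (0)·0.744 = 0.513.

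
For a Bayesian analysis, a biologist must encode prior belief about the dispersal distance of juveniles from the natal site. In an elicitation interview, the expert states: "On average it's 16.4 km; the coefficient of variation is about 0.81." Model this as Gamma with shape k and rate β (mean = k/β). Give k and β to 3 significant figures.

For Gamma(k, rate β): mean = k/β, variance = k/β², so CV = 1/√k.
CV = 0.81, hence k = 1/CV² = 1.52.
Then β = k/mean = 1.52/16.4 = 0.0929.

k ≈ 1.52, β ≈ 0.0929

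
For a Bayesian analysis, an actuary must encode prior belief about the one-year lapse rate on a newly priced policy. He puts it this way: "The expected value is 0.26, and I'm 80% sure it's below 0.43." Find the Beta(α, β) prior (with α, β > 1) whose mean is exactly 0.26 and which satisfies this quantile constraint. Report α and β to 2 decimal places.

With mean 0.26 fixed, write α = 0.26s, β = 0.74s where s = α+β.
Need P(θ < 0.43) = 0.8 under Beta(0.26s, 0.74s). Normal approximation: (q−m)/√(m(1−m)/s) ≈ z_{0.8} = 0.842, so s ≈ 0.26·0.74·(0.842)²/(0.43−0.26)² = 4.7.
At s = 4.7: P(θ<0.43) ≈ 0.814. Adjusting to match 0.8 gives s ≈ 3.94.
So α = 0.26·3.94 ≈ 1.03, β = 0.74·3.94 ≈ 2.92.

α ≈ 1.03, β ≈ 2.92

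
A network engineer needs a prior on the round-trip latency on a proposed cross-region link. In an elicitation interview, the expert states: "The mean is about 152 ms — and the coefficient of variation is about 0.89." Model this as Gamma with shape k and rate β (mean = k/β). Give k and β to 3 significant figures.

k ≈ 1.26, β ≈ 0.00831

For Gamma(k, rate β): mean = k/β, variance = k/β², so CV = 1/√k.
CV = 0.89, hence k = 1/CV² = 1.26.
Then β = k/mean = 1.26/152 = 0.00831.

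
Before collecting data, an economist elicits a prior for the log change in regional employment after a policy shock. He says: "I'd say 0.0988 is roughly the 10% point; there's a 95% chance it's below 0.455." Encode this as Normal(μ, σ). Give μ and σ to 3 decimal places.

μ = 0.255, σ = 0.122

The p-quantile of Normal(μ,σ) is μ + z_p·σ, with z_{0.1} = -1.282 and z_{0.95} = 1.645.
Eliminate σ: μ = (z₂·x₁ − z₁·x₂)/(z₂ − z₁) = (1.645·0.0988 − (-1.282)·0.455)/2.926 = 0.255.
Then σ = (x₂ − x₁)/(z₂ − z₁) = (0.455 − 0.0988)/2.926 = 0.122.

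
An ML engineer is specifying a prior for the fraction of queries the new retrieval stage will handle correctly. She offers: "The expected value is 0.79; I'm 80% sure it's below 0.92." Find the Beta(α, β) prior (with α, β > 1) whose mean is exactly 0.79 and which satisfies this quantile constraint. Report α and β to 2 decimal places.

α ≈ 5.46, β ≈ 1.45

With mean 0.79 fixed, write α = 0.79s, β = 0.21s where s = α+β.
Need P(θ < 0.92) = 0.8 under Beta(0.79s, 0.21s). Normal approximation: (q−m)/√(m(1−m)/s) ≈ z_{0.8} = 0.842, so s ≈ 0.79·0.21·(0.842)²/(0.92−0.79)² = 7.0.
At s = 7.0: P(θ<0.92) ≈ 0.801. Adjusting to match 0.8 gives s ≈ 6.91.
So α = 0.79·6.91 ≈ 5.46, β = 0.21·6.91 ≈ 1.45.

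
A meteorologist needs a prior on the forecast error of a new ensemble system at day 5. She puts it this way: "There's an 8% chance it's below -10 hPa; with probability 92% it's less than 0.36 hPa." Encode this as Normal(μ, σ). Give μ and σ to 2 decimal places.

The p-quantile of Normal(μ,σ) is μ + z_p·σ, with z_{0.08} = -1.405 and z_{0.92} = 1.405.
Eliminate σ: μ = (z₂·x₁ − z₁·x₂)/(z₂ − z₁) = (1.405·-10 − (-1.405)·0.36)/2.81 = -4.82.
Then σ = (x₂ − x₁)/(z₂ − z₁) = (0.36 − -10)/2.81 = 3.69.

μ = -4.82, σ = 3.69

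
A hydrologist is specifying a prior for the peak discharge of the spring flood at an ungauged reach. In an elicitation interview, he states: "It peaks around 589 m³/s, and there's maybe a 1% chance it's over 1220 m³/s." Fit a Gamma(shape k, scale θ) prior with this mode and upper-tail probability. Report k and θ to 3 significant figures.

k ≈ 10.2, θ ≈ 64

Gamma(k,θ) with k>1 has mode (k−1)θ, so θ = 589/(k−1).
Need P(X < 1220) = 0.99 with θ tied to k this way. Start at k = 2, θ = 589: P(X<1220) ≈ 0.613.
Too low — raise k to concentrate. Iterating converges to k ≈ 10.2.
Then θ = 589/(10.2−1) ≈ 64.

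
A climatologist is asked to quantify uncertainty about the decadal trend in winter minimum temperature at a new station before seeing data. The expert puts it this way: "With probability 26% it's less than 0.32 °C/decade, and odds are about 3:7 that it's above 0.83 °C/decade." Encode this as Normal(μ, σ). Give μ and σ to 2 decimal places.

μ = 0.60, σ = 0.44

The p-quantile of Normal(μ,σ) is μ + z_p·σ, with z_{0.26} = -0.6433 and z_{0.7} = 0.5244.
Eliminate σ: μ = (z₂·x₁ − z₁·x₂)/(z₂ − z₁) = (0.5244·0.32 − (-0.6433)·0.83)/1.168 = 0.60.
Then σ = (x₂ − x₁)/(z₂ − z₁) = (0.83 − 0.32)/1.168 = 0.44.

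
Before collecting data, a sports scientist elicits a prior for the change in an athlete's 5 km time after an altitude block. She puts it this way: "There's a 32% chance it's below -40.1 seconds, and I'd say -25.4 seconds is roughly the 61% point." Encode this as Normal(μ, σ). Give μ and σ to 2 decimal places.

μ = -30.90, σ = 19.68

For Normal(μ,σ), the p-quantile is μ + z_p·σ. Here z_{0.32} = -0.4677, z_{0.61} = 0.2793.
So -40.1 = μ − 0.4677σ and -25.4 = μ + 0.2793σ.
Subtracting: σ = (-25.4 − -40.1)/(0.2793 − (-0.4677)) = 19.68.
Then μ = -40.1 − (-0.4677)·19.68 = -30.90.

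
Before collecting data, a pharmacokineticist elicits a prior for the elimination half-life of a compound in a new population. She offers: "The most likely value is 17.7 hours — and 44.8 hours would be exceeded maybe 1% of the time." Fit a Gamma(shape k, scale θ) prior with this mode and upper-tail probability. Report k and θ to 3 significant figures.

Gamma(k,θ) with k>1 has mode (k−1)θ, so θ = 17.7/(k−1).
Need P(X < 44.8) = 0.99 with θ tied to k this way. Start at k = 2, θ = 17.7: P(X<44.8) ≈ 0.719.
Too low — raise k to concentrate. Iterating converges to k ≈ 6.43.
Then θ = 17.7/(6.43−1) ≈ 3.26.

k ≈ 6.43, θ ≈ 3.26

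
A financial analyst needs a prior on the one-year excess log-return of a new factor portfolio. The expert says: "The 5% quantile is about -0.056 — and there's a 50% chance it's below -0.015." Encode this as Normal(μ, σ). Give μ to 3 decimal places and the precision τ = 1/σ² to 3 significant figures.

For Normal(μ,σ), the p-quantile is μ + z_p·σ. Here z_{0.05} = -1.645, z_{0.5} = 0.
So -0.056 = μ − 1.645σ and -0.015 = μ + 0σ.
Subtracting: σ = (-0.015 − -0.056)/(0 − (-1.645)) = 0.025.
Then μ = -0.056 − (-1.645)·0.025 = -0.015.
Precision τ = 1/σ² = 1/0.02493² = 1610.

μ = -0.015, τ = 1610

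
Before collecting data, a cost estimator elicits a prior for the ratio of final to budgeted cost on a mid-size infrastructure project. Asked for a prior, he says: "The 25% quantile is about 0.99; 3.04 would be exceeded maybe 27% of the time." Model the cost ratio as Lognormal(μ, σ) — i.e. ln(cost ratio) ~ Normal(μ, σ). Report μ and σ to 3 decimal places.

μ ≈ 0.578, σ ≈ 0.872

If T ~ Lognormal(μ,σ) then ln T ~ Normal(μ,σ), so the p-quantile of ln T is μ + z_p·σ.
ln(0.99) = -0.01005 and ln(3.04) = 1.112; z_{0.25} = -0.6745, z_{0.73} = 0.6128.
σ = (1.112 − -0.01005)/(0.6128 − (-0.6745)) = 0.872.
μ = -0.01005 − (-0.6745)·0.872 = 0.578.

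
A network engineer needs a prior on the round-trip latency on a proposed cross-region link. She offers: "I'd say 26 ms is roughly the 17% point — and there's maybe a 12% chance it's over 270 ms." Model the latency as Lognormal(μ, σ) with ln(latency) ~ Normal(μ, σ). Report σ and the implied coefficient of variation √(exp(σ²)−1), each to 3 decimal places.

σ ≈ 1.099, CV ≈ 1.532

If T ~ Lognormal(μ,σ) then ln T ~ Normal(μ,σ), so the p-quantile of ln T is μ + z_p·σ.
ln(26) = 3.258 and ln(270) = 5.598; z_{0.17} = -0.9542, z_{0.88} = 1.175.
σ = (5.598 − 3.258)/(1.175 − (-0.9542)) = 1.099.
μ = 3.258 − (-0.9542)·1.099 = 4.307.
CV = √(exp(σ²)−1) = √(exp(1.2082)−1) = 1.532.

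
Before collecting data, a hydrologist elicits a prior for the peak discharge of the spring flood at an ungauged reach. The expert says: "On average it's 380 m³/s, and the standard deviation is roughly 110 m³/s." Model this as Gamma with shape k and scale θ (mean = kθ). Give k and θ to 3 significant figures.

k ≈ 11.9, θ ≈ 31.8

For Gamma(k, scale θ): mean = kθ, variance = kθ², so CV = 1/√k.
CV = SD/mean = 110/380 = 0.2895, hence k = 1/CV² = 11.9.
Then θ = mean/k = 380/11.9 = 31.8.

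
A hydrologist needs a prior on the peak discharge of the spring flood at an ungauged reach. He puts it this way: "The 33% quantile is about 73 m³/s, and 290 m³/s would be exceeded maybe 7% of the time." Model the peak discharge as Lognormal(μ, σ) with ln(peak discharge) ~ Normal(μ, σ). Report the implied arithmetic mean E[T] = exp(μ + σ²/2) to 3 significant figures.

If T ~ Lognormal(μ,σ) then ln T ~ Normal(μ,σ), so the p-quantile of ln T is μ + z_p·σ.
ln(73) = 4.29 and ln(290) = 5.67; z_{0.33} = -0.4399, z_{0.93} = 1.476.
σ = (5.67 − 4.29)/(1.476 − (-0.4399)) = 0.720.
μ = 4.29 − (-0.4399)·0.720 = 4.607.
E[T] = exp(μ + σ²/2) = exp(4.607 + 0.2592) = 130 m³/s.

E[T] ≈ 130 m³/s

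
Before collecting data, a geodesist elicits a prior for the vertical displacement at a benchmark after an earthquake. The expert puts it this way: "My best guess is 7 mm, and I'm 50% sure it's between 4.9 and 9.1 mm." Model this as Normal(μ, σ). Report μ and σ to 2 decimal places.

μ = 7.00, σ = 3.11

A symmetric 50% interval runs μ ± z·σ with z = 0.6745.
Half-width = 2.1, so σ = 2.1/0.6745 = 3.11.
μ is the stated best guess, 7.00.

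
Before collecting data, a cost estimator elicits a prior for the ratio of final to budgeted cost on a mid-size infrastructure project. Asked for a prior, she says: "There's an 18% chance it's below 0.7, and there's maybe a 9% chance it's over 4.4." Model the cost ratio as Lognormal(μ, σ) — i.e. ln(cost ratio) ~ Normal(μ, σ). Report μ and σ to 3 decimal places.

If T ~ Lognormal(μ,σ) then ln T ~ Normal(μ,σ), so the p-quantile of ln T is μ + z_p·σ.
ln(0.7) = -0.3567 and ln(4.4) = 1.482; z_{0.18} = -0.9154, z_{0.91} = 1.341.
σ = (1.482 − -0.3567)/(1.341 − (-0.9154)) = 0.815.
μ = -0.3567 − (-0.9154)·0.815 = 0.389.

μ ≈ 0.389, σ ≈ 0.815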